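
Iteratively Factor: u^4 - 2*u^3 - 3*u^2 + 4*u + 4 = (u + 1)*(u^3 - 3*u^2 + 4) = (u - 2)*(u + 1)*(u^2 - u - 2) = (u - 2)^2*(u + 1)*(u + 1)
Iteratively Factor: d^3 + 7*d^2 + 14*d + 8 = (d + 4)*(d^2 + 3*d + 2) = (d + 2)*(d + 4)*(d + 1)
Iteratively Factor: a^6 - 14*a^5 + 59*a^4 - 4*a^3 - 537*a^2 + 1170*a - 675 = (a - 5)*(a^5 - 9*a^4 + 14*a^3 + 66*a^2 - 207*a + 135) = (a - 5)^2*(a^4 - 4*a^3 - 6*a^2 + 36*a - 27) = (a - 5)^2*(a - 3)*(a^3 - a^2 - 9*a + 9) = (a - 5)^2*(a - 3)*(a - 1)*(a^2 - 9) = (a - 5)^2*(a - 3)*(a - 1)*(a + 3)*(a - 3)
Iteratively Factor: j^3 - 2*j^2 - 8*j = (j)*(j^2 - 2*j - 8) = j*(j - 4)*(j + 2)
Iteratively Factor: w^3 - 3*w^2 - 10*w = (w + 2)*(w^2 - 5*w) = (w - 5)*(w + 2)*(w)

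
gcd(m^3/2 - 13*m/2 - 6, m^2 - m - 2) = m + 1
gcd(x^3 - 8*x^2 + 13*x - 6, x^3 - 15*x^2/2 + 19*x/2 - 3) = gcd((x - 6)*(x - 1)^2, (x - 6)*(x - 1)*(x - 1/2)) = x^2 - 7*x + 6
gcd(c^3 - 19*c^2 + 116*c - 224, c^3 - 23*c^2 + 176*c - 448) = c^2 - 15*c + 56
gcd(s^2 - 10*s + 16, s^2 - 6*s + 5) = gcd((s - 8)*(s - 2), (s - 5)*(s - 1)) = 1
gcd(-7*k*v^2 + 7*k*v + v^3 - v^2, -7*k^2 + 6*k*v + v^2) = 1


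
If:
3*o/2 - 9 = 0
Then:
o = 6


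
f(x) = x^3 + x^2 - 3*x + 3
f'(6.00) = 117.00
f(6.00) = 237.00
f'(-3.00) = 18.00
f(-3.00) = -6.00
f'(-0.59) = -3.14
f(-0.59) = 4.91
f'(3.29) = 36.05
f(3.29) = 39.57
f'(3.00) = 30.00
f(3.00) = 30.00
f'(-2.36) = 8.99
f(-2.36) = 2.51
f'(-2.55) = 11.41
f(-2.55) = 0.57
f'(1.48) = 6.53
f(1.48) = 3.99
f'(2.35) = 18.27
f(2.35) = 14.45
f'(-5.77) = 85.34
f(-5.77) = -138.50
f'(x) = 3*x^2 + 2*x - 3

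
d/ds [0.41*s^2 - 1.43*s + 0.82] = 0.82*s - 1.43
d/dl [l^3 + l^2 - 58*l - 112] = 3*l^2 + 2*l - 58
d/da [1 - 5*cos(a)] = 5*sin(a)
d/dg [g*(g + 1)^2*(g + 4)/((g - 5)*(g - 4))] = (2*g^5 - 21*g^4 - 28*g^3 + 275*g^2 + 360*g + 80)/(g^4 - 18*g^3 + 121*g^2 - 360*g + 400)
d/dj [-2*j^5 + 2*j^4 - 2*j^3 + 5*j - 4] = -10*j^4 + 8*j^3 - 6*j^2 + 5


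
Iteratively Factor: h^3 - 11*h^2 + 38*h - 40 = (h - 2)*(h^2 - 9*h + 20) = (h - 5)*(h - 2)*(h - 4)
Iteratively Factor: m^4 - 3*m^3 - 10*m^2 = (m - 5)*(m^3 + 2*m^2) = m*(m - 5)*(m^2 + 2*m) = m^2*(m - 5)*(m + 2)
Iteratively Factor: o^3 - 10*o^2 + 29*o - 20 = (o - 4)*(o^2 - 6*o + 5) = (o - 5)*(o - 4)*(o - 1)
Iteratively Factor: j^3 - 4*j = (j)*(j^2 - 4) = j*(j + 2)*(j - 2)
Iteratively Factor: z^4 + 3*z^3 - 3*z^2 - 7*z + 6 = (z + 3)*(z^3 - 3*z + 2) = (z - 1)*(z + 3)*(z^2 + z - 2) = (z - 1)*(z + 2)*(z + 3)*(z - 1)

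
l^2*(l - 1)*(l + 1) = l^4 - l^2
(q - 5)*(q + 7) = q^2 + 2*q - 35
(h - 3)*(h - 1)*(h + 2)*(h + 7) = h^4 + 5*h^3 - 19*h^2 - 29*h + 42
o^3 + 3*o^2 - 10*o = o*(o - 2)*(o + 5)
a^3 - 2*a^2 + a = a*(a - 1)^2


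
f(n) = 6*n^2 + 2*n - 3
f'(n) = 12*n + 2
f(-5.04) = 139.33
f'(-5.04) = -58.48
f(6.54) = 266.71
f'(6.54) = 80.48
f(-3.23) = 53.14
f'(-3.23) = -36.76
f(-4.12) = 90.61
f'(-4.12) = -47.44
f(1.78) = 19.57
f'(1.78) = 23.36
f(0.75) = 1.88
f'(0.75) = 11.00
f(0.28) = -1.97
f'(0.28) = 5.36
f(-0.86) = -0.28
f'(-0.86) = -8.32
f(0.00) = -3.00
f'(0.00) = 2.00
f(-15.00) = 1317.00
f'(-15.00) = -178.00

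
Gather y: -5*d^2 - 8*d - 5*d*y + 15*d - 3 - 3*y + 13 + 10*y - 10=-5*d^2 + 7*d + y*(7 - 5*d)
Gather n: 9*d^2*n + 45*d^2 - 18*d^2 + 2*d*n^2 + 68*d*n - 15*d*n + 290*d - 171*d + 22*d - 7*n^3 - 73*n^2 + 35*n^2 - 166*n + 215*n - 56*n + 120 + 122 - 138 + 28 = 27*d^2 + 141*d - 7*n^3 + n^2*(2*d - 38) + n*(9*d^2 + 53*d - 7) + 132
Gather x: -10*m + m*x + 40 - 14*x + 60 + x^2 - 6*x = -10*m + x^2 + x*(m - 20) + 100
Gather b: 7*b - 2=7*b - 2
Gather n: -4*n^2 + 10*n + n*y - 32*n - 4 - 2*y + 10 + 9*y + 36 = -4*n^2 + n*(y - 22) + 7*y + 42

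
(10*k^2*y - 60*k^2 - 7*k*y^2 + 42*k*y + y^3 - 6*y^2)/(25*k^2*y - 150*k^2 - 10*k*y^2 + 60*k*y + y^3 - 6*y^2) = (-2*k + y)/(-5*k + y)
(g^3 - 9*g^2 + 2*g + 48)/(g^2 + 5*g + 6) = (g^2 - 11*g + 24)/(g + 3)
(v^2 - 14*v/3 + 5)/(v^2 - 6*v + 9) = (v - 5/3)/(v - 3)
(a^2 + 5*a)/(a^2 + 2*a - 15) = a/(a - 3)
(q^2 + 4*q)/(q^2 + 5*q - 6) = q*(q + 4)/(q^2 + 5*q - 6)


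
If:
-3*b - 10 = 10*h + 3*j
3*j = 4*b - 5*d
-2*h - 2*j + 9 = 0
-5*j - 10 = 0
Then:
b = -23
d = -86/5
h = 13/2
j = -2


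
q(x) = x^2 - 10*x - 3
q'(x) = 2*x - 10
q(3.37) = -25.34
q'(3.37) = -3.26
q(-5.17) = 75.43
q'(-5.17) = -20.34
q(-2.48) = 27.95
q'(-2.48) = -14.96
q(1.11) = -12.87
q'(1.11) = -7.78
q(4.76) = -27.94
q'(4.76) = -0.48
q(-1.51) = 14.38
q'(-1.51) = -13.02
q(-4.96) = 71.20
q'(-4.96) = -19.92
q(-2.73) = 31.75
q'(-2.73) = -15.46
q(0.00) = -3.00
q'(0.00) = -10.00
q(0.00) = -3.00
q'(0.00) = -10.00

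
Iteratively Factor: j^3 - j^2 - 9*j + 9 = (j - 1)*(j^2 - 9) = (j - 1)*(j + 3)*(j - 3)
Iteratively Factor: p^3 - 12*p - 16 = (p + 2)*(p^2 - 2*p - 8) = (p + 2)^2*(p - 4)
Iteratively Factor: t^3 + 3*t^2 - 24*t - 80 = (t - 5)*(t^2 + 8*t + 16) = (t - 5)*(t + 4)*(t + 4)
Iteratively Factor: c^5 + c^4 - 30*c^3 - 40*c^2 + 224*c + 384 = (c - 4)*(c^4 + 5*c^3 - 10*c^2 - 80*c - 96) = (c - 4)*(c + 2)*(c^3 + 3*c^2 - 16*c - 48) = (c - 4)^2*(c + 2)*(c^2 + 7*c + 12) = (c - 4)^2*(c + 2)*(c + 3)*(c + 4)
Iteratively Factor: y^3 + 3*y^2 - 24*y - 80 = (y - 5)*(y^2 + 8*y + 16) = (y - 5)*(y + 4)*(y + 4)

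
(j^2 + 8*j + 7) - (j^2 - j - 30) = 9*j + 37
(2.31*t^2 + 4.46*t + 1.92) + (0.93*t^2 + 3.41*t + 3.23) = 3.24*t^2 + 7.87*t + 5.15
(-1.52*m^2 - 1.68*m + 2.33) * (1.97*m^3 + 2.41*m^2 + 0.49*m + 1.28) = -2.9944*m^5 - 6.9728*m^4 - 0.2035*m^3 + 2.8465*m^2 - 1.0087*m + 2.9824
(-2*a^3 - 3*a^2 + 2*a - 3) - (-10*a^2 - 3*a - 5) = -2*a^3 + 7*a^2 + 5*a + 2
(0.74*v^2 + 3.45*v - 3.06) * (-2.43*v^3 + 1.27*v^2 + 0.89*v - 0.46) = -1.7982*v^5 - 7.4437*v^4 + 12.4759*v^3 - 1.1561*v^2 - 4.3104*v + 1.4076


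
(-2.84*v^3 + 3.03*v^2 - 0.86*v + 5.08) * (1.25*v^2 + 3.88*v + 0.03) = -3.55*v^5 - 7.2317*v^4 + 10.5962*v^3 + 3.1041*v^2 + 19.6846*v + 0.1524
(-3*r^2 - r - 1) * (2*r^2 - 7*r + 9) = -6*r^4 + 19*r^3 - 22*r^2 - 2*r - 9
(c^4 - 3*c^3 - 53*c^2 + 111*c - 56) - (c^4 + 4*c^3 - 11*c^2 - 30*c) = -7*c^3 - 42*c^2 + 141*c - 56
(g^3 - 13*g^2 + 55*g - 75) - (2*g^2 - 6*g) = g^3 - 15*g^2 + 61*g - 75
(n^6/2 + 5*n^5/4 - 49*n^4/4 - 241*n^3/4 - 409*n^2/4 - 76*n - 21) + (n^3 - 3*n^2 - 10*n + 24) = n^6/2 + 5*n^5/4 - 49*n^4/4 - 237*n^3/4 - 421*n^2/4 - 86*n + 3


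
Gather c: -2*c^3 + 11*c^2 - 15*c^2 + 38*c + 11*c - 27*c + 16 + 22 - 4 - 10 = -2*c^3 - 4*c^2 + 22*c + 24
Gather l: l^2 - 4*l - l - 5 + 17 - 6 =l^2 - 5*l + 6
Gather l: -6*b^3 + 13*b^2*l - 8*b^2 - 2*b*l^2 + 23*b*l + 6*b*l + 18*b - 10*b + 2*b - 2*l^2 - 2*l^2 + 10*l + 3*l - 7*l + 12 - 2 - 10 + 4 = -6*b^3 - 8*b^2 + 10*b + l^2*(-2*b - 4) + l*(13*b^2 + 29*b + 6) + 4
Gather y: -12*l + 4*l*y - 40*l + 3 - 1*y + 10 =-52*l + y*(4*l - 1) + 13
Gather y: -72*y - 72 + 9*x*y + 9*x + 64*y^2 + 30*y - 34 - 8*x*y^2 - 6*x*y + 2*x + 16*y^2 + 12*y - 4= 11*x + y^2*(80 - 8*x) + y*(3*x - 30) - 110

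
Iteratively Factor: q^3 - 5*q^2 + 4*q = (q - 4)*(q^2 - q) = q*(q - 4)*(q - 1)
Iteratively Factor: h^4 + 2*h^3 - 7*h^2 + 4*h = (h)*(h^3 + 2*h^2 - 7*h + 4) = h*(h - 1)*(h^2 + 3*h - 4) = h*(h - 1)^2*(h + 4)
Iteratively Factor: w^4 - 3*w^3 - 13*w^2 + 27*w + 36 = (w + 3)*(w^3 - 6*w^2 + 5*w + 12) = (w - 3)*(w + 3)*(w^2 - 3*w - 4) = (w - 3)*(w + 1)*(w + 3)*(w - 4)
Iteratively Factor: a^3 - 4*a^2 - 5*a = (a - 5)*(a^2 + a) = (a - 5)*(a + 1)*(a)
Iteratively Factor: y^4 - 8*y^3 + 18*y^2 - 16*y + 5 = (y - 1)*(y^3 - 7*y^2 + 11*y - 5) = (y - 1)^2*(y^2 - 6*y + 5) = (y - 1)^3*(y - 5)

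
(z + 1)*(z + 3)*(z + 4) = z^3 + 8*z^2 + 19*z + 12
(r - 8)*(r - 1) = r^2 - 9*r + 8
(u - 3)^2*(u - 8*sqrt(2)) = u^3 - 8*sqrt(2)*u^2 - 6*u^2 + 9*u + 48*sqrt(2)*u - 72*sqrt(2)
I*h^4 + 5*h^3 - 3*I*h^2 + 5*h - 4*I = (h - 4*I)*(h - I)*(h + I)*(I*h + 1)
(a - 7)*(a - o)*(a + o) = a^3 - 7*a^2 - a*o^2 + 7*o^2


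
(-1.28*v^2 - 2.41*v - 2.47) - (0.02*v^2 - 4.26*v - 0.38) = -1.3*v^2 + 1.85*v - 2.09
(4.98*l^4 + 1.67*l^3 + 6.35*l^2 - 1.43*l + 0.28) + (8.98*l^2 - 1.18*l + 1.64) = 4.98*l^4 + 1.67*l^3 + 15.33*l^2 - 2.61*l + 1.92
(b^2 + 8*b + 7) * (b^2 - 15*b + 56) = b^4 - 7*b^3 - 57*b^2 + 343*b + 392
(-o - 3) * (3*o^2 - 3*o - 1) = -3*o^3 - 6*o^2 + 10*o + 3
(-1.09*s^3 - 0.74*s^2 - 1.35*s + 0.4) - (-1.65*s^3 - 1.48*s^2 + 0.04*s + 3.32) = 0.56*s^3 + 0.74*s^2 - 1.39*s - 2.92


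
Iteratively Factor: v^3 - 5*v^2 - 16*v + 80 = (v - 4)*(v^2 - v - 20) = (v - 5)*(v - 4)*(v + 4)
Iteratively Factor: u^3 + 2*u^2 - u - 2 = (u + 1)*(u^2 + u - 2) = (u - 1)*(u + 1)*(u + 2)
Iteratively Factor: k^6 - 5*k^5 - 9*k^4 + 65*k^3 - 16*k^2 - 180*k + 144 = (k + 3)*(k^5 - 8*k^4 + 15*k^3 + 20*k^2 - 76*k + 48) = (k - 1)*(k + 3)*(k^4 - 7*k^3 + 8*k^2 + 28*k - 48) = (k - 4)*(k - 1)*(k + 3)*(k^3 - 3*k^2 - 4*k + 12) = (k - 4)*(k - 3)*(k - 1)*(k + 3)*(k^2 - 4) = (k - 4)*(k - 3)*(k - 1)*(k + 2)*(k + 3)*(k - 2)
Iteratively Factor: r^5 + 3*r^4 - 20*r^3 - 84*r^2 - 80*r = (r - 5)*(r^4 + 8*r^3 + 20*r^2 + 16*r) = r*(r - 5)*(r^3 + 8*r^2 + 20*r + 16) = r*(r - 5)*(r + 2)*(r^2 + 6*r + 8) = r*(r - 5)*(r + 2)^2*(r + 4)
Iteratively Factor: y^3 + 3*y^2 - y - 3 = (y - 1)*(y^2 + 4*y + 3) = (y - 1)*(y + 3)*(y + 1)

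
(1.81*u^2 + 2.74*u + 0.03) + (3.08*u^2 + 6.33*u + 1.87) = 4.89*u^2 + 9.07*u + 1.9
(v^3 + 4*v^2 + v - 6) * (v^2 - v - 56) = v^5 + 3*v^4 - 59*v^3 - 231*v^2 - 50*v + 336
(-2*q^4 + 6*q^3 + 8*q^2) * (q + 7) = -2*q^5 - 8*q^4 + 50*q^3 + 56*q^2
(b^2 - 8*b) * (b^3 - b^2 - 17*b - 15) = b^5 - 9*b^4 - 9*b^3 + 121*b^2 + 120*b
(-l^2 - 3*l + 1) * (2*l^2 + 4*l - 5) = -2*l^4 - 10*l^3 - 5*l^2 + 19*l - 5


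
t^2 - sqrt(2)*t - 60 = (t - 6*sqrt(2))*(t + 5*sqrt(2))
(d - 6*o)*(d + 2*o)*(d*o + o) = d^3*o - 4*d^2*o^2 + d^2*o - 12*d*o^3 - 4*d*o^2 - 12*o^3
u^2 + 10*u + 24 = (u + 4)*(u + 6)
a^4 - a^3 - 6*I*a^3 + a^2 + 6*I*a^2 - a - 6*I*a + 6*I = (a - 1)*(a - 6*I)*(-I*a + 1)*(I*a + 1)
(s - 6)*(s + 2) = s^2 - 4*s - 12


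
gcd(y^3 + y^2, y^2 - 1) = y + 1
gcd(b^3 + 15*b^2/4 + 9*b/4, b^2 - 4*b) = b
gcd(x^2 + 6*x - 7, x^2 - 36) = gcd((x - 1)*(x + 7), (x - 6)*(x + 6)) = 1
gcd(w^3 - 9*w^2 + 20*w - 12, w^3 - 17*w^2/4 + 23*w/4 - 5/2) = w^2 - 3*w + 2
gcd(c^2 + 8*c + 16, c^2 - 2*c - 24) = c + 4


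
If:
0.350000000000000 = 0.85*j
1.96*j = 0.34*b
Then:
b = 2.37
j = 0.41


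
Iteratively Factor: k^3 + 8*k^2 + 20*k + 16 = (k + 2)*(k^2 + 6*k + 8) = (k + 2)*(k + 4)*(k + 2)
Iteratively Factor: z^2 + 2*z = (z)*(z + 2)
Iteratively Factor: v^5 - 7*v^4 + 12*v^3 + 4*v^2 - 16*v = (v)*(v^4 - 7*v^3 + 12*v^2 + 4*v - 16) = v*(v - 2)*(v^3 - 5*v^2 + 2*v + 8) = v*(v - 2)*(v + 1)*(v^2 - 6*v + 8) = v*(v - 4)*(v - 2)*(v + 1)*(v - 2)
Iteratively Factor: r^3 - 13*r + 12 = (r - 1)*(r^2 + r - 12) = (r - 3)*(r - 1)*(r + 4)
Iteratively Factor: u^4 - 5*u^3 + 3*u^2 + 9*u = (u + 1)*(u^3 - 6*u^2 + 9*u) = (u - 3)*(u + 1)*(u^2 - 3*u) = (u - 3)^2*(u + 1)*(u)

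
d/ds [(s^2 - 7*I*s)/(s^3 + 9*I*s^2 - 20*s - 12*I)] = (-s^4 + 14*I*s^3 - 83*s^2 - 24*I*s - 84)/(s^6 + 18*I*s^5 - 121*s^4 - 384*I*s^3 + 616*s^2 + 480*I*s - 144)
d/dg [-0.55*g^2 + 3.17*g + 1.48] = 3.17 - 1.1*g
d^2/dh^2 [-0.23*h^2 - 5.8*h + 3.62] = -0.460000000000000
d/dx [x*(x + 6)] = 2*x + 6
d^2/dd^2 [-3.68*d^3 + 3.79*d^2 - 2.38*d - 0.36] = 7.58 - 22.08*d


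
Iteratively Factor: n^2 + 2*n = (n + 2)*(n)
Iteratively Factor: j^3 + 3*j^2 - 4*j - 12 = (j + 2)*(j^2 + j - 6) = (j - 2)*(j + 2)*(j + 3)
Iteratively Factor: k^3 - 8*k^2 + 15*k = (k)*(k^2 - 8*k + 15) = k*(k - 5)*(k - 3)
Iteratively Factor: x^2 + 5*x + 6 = (x + 3)*(x + 2)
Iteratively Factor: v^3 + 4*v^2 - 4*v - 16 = (v - 2)*(v^2 + 6*v + 8) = (v - 2)*(v + 2)*(v + 4)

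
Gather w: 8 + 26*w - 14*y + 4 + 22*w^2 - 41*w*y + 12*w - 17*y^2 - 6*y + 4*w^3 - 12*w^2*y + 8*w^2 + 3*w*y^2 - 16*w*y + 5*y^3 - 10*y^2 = 4*w^3 + w^2*(30 - 12*y) + w*(3*y^2 - 57*y + 38) + 5*y^3 - 27*y^2 - 20*y + 12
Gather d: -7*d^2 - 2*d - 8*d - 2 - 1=-7*d^2 - 10*d - 3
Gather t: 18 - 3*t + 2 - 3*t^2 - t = -3*t^2 - 4*t + 20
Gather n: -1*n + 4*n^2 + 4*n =4*n^2 + 3*n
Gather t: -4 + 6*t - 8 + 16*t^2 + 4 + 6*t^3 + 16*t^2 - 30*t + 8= 6*t^3 + 32*t^2 - 24*t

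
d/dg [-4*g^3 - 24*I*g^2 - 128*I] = 12*g*(-g - 4*I)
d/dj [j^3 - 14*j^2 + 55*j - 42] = 3*j^2 - 28*j + 55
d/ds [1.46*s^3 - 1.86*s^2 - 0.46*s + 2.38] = 4.38*s^2 - 3.72*s - 0.46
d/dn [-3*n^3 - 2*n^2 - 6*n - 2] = -9*n^2 - 4*n - 6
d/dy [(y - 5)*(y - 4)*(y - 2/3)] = 3*y^2 - 58*y/3 + 26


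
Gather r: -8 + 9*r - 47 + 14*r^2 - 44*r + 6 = 14*r^2 - 35*r - 49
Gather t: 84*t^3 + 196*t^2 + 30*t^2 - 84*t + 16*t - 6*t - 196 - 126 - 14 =84*t^3 + 226*t^2 - 74*t - 336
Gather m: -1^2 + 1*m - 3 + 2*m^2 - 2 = 2*m^2 + m - 6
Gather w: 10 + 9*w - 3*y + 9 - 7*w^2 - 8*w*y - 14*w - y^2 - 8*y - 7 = -7*w^2 + w*(-8*y - 5) - y^2 - 11*y + 12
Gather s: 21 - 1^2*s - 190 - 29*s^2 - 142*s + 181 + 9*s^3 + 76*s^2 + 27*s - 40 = 9*s^3 + 47*s^2 - 116*s - 28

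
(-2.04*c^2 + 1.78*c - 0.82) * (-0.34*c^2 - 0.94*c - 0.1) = 0.6936*c^4 + 1.3124*c^3 - 1.1904*c^2 + 0.5928*c + 0.082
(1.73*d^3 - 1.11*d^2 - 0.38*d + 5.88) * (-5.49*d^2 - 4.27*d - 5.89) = -9.4977*d^5 - 1.2932*d^4 - 3.3638*d^3 - 24.1207*d^2 - 22.8694*d - 34.6332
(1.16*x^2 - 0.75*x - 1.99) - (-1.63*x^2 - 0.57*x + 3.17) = 2.79*x^2 - 0.18*x - 5.16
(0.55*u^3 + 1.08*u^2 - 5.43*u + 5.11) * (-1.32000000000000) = -0.726*u^3 - 1.4256*u^2 + 7.1676*u - 6.7452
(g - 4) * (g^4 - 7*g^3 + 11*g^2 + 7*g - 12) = g^5 - 11*g^4 + 39*g^3 - 37*g^2 - 40*g + 48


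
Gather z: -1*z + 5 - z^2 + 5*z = -z^2 + 4*z + 5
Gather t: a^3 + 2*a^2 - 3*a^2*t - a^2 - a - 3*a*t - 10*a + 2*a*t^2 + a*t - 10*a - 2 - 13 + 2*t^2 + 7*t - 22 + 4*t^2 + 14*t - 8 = a^3 + a^2 - 21*a + t^2*(2*a + 6) + t*(-3*a^2 - 2*a + 21) - 45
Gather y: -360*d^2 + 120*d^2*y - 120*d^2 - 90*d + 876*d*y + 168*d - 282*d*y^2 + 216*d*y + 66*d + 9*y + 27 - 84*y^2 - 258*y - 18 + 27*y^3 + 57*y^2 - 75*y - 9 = -480*d^2 + 144*d + 27*y^3 + y^2*(-282*d - 27) + y*(120*d^2 + 1092*d - 324)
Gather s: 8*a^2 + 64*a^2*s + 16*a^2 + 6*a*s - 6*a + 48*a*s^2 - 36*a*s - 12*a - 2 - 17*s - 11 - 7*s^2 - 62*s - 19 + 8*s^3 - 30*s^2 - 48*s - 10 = 24*a^2 - 18*a + 8*s^3 + s^2*(48*a - 37) + s*(64*a^2 - 30*a - 127) - 42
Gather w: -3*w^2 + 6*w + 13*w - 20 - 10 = -3*w^2 + 19*w - 30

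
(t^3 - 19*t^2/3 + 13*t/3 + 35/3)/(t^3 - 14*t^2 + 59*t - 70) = (3*t^2 - 4*t - 7)/(3*(t^2 - 9*t + 14))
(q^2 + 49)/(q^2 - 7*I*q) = (q + 7*I)/q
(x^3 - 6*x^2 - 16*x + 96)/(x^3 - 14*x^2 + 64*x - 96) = (x + 4)/(x - 4)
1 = 1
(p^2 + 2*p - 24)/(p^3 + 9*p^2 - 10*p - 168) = 1/(p + 7)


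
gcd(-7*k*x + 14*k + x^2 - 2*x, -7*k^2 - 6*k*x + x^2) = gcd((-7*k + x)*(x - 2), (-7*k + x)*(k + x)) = -7*k + x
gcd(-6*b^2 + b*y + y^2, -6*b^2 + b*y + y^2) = -6*b^2 + b*y + y^2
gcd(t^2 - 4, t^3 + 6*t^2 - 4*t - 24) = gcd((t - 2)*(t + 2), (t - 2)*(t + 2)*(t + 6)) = t^2 - 4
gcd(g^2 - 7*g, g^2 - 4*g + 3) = 1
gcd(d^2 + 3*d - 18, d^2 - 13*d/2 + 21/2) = d - 3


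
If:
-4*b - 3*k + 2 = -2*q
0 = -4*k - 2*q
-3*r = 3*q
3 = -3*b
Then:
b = -1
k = 6/7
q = -12/7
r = 12/7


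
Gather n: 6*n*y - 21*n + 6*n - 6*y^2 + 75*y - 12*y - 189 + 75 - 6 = n*(6*y - 15) - 6*y^2 + 63*y - 120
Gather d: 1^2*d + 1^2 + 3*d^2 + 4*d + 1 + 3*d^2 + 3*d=6*d^2 + 8*d + 2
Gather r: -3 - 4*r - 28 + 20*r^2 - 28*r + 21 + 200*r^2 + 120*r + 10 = 220*r^2 + 88*r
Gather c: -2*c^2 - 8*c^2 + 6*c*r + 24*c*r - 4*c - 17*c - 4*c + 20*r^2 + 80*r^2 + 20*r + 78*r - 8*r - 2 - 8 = -10*c^2 + c*(30*r - 25) + 100*r^2 + 90*r - 10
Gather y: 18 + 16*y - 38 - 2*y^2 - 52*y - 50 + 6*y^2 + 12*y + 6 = 4*y^2 - 24*y - 64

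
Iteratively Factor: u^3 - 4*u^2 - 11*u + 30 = (u - 5)*(u^2 + u - 6) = (u - 5)*(u - 2)*(u + 3)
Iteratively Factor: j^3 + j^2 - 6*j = (j + 3)*(j^2 - 2*j) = j*(j + 3)*(j - 2)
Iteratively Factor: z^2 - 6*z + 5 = (z - 5)*(z - 1)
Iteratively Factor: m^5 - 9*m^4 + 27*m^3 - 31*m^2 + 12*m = (m - 4)*(m^4 - 5*m^3 + 7*m^2 - 3*m) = (m - 4)*(m - 3)*(m^3 - 2*m^2 + m) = (m - 4)*(m - 3)*(m - 1)*(m^2 - m) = (m - 4)*(m - 3)*(m - 1)^2*(m)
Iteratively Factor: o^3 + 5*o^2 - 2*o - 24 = (o - 2)*(o^2 + 7*o + 12) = (o - 2)*(o + 4)*(o + 3)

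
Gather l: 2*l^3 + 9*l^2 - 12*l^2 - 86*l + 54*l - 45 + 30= 2*l^3 - 3*l^2 - 32*l - 15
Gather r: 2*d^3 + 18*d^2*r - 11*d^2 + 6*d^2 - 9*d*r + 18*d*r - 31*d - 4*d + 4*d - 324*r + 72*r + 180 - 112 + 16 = 2*d^3 - 5*d^2 - 31*d + r*(18*d^2 + 9*d - 252) + 84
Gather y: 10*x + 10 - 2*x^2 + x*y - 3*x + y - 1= -2*x^2 + 7*x + y*(x + 1) + 9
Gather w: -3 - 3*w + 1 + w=-2*w - 2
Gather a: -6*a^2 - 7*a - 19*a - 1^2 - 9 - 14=-6*a^2 - 26*a - 24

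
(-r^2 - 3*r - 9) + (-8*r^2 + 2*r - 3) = -9*r^2 - r - 12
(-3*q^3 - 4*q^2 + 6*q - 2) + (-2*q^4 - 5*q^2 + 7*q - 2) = -2*q^4 - 3*q^3 - 9*q^2 + 13*q - 4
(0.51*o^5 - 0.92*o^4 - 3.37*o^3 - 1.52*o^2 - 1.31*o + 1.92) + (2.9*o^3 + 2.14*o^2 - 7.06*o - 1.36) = 0.51*o^5 - 0.92*o^4 - 0.47*o^3 + 0.62*o^2 - 8.37*o + 0.56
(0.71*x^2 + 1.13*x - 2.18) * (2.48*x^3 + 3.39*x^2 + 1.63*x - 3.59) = 1.7608*x^5 + 5.2093*x^4 - 0.418400000000001*x^3 - 8.0972*x^2 - 7.6101*x + 7.8262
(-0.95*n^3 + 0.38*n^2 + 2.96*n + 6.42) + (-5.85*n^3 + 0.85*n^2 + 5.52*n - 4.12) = -6.8*n^3 + 1.23*n^2 + 8.48*n + 2.3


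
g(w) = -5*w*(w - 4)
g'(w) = 20 - 10*w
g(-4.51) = -191.90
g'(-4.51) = 65.10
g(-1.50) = -41.25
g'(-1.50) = 35.00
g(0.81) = 12.92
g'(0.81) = 11.90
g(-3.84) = -150.53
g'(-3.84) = 58.40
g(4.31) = -6.68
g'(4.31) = -23.10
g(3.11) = 13.84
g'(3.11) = -11.10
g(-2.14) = -65.70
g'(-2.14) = 41.40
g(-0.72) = -16.99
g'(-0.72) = 27.20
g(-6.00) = -300.00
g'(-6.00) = 80.00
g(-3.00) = -105.00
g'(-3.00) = 50.00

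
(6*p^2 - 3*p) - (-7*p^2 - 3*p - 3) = 13*p^2 + 3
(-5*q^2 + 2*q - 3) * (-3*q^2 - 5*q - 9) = 15*q^4 + 19*q^3 + 44*q^2 - 3*q + 27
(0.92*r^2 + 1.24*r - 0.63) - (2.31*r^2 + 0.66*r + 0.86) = -1.39*r^2 + 0.58*r - 1.49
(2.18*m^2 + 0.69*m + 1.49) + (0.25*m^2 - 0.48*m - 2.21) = 2.43*m^2 + 0.21*m - 0.72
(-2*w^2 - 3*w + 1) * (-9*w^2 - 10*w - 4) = 18*w^4 + 47*w^3 + 29*w^2 + 2*w - 4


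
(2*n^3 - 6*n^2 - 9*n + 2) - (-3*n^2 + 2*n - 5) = 2*n^3 - 3*n^2 - 11*n + 7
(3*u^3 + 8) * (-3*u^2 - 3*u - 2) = -9*u^5 - 9*u^4 - 6*u^3 - 24*u^2 - 24*u - 16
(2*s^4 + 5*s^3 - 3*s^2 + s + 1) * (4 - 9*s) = -18*s^5 - 37*s^4 + 47*s^3 - 21*s^2 - 5*s + 4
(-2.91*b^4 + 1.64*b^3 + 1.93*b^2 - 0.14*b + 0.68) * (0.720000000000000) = -2.0952*b^4 + 1.1808*b^3 + 1.3896*b^2 - 0.1008*b + 0.4896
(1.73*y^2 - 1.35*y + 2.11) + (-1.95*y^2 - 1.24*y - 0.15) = -0.22*y^2 - 2.59*y + 1.96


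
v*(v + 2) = v^2 + 2*v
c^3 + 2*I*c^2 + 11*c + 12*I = (c - 3*I)*(c + I)*(c + 4*I)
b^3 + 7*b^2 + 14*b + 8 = (b + 1)*(b + 2)*(b + 4)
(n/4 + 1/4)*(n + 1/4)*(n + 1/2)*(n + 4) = n^4/4 + 23*n^3/16 + 63*n^2/32 + 29*n/32 + 1/8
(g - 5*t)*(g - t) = g^2 - 6*g*t + 5*t^2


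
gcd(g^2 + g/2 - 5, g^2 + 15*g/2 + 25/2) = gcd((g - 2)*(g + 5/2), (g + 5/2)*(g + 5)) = g + 5/2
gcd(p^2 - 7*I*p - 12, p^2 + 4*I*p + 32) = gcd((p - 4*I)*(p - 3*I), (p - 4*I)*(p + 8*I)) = p - 4*I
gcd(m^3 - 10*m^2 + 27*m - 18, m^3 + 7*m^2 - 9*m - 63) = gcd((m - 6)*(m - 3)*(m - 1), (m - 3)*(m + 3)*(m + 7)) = m - 3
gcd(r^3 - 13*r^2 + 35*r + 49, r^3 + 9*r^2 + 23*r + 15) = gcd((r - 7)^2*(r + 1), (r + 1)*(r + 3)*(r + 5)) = r + 1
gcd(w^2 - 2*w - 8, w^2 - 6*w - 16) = w + 2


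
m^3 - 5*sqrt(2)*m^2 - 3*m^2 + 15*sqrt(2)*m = m*(m - 3)*(m - 5*sqrt(2))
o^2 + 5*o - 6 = (o - 1)*(o + 6)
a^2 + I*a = a*(a + I)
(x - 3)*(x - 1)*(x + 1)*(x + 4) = x^4 + x^3 - 13*x^2 - x + 12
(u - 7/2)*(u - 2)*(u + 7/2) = u^3 - 2*u^2 - 49*u/4 + 49/2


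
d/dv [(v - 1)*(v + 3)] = 2*v + 2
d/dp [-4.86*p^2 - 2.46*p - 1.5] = -9.72*p - 2.46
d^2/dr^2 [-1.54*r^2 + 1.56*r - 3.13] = -3.08000000000000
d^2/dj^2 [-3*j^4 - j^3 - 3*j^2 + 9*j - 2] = -36*j^2 - 6*j - 6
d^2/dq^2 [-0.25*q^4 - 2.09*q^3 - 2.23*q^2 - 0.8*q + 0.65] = -3.0*q^2 - 12.54*q - 4.46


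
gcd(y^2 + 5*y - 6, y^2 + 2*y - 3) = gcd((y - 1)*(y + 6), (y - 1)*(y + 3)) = y - 1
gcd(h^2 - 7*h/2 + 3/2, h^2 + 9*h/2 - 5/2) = h - 1/2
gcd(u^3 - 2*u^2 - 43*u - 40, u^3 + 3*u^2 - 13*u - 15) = u^2 + 6*u + 5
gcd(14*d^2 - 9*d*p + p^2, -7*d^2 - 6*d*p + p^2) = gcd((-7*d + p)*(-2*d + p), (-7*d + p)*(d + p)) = -7*d + p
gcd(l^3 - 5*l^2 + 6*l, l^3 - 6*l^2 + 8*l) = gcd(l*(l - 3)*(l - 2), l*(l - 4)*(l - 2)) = l^2 - 2*l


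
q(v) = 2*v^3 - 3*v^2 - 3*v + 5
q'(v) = 6*v^2 - 6*v - 3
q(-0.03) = 5.09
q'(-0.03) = -2.81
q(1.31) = 0.42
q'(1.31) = -0.56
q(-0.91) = 3.74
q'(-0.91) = 7.43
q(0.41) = 3.40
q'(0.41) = -4.45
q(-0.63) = 5.20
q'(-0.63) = 3.16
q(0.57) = 2.69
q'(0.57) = -4.47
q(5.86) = 286.86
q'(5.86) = 167.88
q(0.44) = 3.27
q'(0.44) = -4.48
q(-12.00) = -3847.00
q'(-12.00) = 933.00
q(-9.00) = -1669.00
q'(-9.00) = 537.00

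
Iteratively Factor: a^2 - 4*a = (a - 4)*(a)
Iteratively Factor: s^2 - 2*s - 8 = (s + 2)*(s - 4)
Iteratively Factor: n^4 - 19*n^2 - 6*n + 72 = (n - 2)*(n^3 + 2*n^2 - 15*n - 36) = (n - 2)*(n + 3)*(n^2 - n - 12) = (n - 4)*(n - 2)*(n + 3)*(n + 3)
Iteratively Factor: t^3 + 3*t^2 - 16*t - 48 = (t + 3)*(t^2 - 16) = (t - 4)*(t + 3)*(t + 4)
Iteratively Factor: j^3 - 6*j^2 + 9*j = (j - 3)*(j^2 - 3*j) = (j - 3)^2*(j)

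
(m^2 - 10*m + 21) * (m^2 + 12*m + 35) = m^4 + 2*m^3 - 64*m^2 - 98*m + 735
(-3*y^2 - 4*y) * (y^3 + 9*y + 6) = -3*y^5 - 4*y^4 - 27*y^3 - 54*y^2 - 24*y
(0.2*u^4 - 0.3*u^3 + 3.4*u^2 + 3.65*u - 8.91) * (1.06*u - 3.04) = 0.212*u^5 - 0.926*u^4 + 4.516*u^3 - 6.467*u^2 - 20.5406*u + 27.0864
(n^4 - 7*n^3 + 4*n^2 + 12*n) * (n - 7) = n^5 - 14*n^4 + 53*n^3 - 16*n^2 - 84*n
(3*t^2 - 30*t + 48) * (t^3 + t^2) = 3*t^5 - 27*t^4 + 18*t^3 + 48*t^2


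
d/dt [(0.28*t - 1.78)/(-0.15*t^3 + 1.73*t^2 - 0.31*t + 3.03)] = (0.084*t^3 - 1.2854*t^2 + 6.1588*t + 0.2966)/(0.0225*t^6 - 0.519*t^5 + 3.0859*t^4 - 1.9816*t^3 + 10.5799*t^2 - 1.8786*t + 9.1809)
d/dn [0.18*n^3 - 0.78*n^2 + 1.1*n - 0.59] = 0.54*n^2 - 1.56*n + 1.1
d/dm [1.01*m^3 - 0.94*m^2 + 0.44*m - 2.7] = 3.03*m^2 - 1.88*m + 0.44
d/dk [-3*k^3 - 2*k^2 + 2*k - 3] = -9*k^2 - 4*k + 2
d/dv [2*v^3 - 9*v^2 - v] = 6*v^2 - 18*v - 1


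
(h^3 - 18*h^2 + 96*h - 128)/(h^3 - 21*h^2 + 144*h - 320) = (h - 2)/(h - 5)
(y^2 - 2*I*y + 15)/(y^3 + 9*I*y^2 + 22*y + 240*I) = (y + 3*I)/(y^2 + 14*I*y - 48)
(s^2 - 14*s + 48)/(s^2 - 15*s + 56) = (s - 6)/(s - 7)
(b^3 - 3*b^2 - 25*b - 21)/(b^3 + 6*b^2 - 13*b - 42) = (b^3 - 3*b^2 - 25*b - 21)/(b^3 + 6*b^2 - 13*b - 42)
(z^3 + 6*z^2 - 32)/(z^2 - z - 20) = (z^2 + 2*z - 8)/(z - 5)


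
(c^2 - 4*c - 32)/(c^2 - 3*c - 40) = (c + 4)/(c + 5)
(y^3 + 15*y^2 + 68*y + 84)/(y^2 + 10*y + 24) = (y^2 + 9*y + 14)/(y + 4)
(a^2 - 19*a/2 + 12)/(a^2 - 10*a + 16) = (a - 3/2)/(a - 2)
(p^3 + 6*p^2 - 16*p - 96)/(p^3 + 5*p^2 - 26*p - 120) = (p - 4)/(p - 5)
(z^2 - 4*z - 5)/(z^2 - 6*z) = (z^2 - 4*z - 5)/(z*(z - 6))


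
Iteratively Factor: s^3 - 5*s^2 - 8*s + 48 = (s - 4)*(s^2 - s - 12) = (s - 4)*(s + 3)*(s - 4)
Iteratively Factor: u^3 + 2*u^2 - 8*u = (u + 4)*(u^2 - 2*u) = u*(u + 4)*(u - 2)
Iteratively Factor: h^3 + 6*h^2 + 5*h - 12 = (h + 3)*(h^2 + 3*h - 4) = (h + 3)*(h + 4)*(h - 1)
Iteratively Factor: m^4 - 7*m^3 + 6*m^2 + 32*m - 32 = (m - 1)*(m^3 - 6*m^2 + 32) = (m - 4)*(m - 1)*(m^2 - 2*m - 8) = (m - 4)*(m - 1)*(m + 2)*(m - 4)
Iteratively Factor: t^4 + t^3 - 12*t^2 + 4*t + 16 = (t - 2)*(t^3 + 3*t^2 - 6*t - 8) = (t - 2)*(t + 4)*(t^2 - t - 2) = (t - 2)*(t + 1)*(t + 4)*(t - 2)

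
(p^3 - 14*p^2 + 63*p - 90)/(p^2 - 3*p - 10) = (p^2 - 9*p + 18)/(p + 2)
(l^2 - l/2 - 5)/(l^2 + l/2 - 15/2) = (l + 2)/(l + 3)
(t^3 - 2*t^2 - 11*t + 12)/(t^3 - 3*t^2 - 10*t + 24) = (t - 1)/(t - 2)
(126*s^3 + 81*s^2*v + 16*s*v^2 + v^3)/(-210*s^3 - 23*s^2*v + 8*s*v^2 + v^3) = (-3*s - v)/(5*s - v)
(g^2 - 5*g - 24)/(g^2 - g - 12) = (g - 8)/(g - 4)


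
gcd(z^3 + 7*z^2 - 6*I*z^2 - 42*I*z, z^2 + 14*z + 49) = z + 7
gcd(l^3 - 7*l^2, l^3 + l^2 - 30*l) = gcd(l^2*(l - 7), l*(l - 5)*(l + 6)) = l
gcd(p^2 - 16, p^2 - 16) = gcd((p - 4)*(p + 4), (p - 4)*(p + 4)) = p^2 - 16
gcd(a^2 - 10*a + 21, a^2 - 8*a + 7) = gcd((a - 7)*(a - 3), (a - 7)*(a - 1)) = a - 7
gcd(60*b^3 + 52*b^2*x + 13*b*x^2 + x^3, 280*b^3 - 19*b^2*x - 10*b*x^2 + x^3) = 5*b + x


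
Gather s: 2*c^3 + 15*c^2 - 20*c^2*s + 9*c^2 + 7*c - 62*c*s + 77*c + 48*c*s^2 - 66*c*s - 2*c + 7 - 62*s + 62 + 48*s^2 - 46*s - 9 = 2*c^3 + 24*c^2 + 82*c + s^2*(48*c + 48) + s*(-20*c^2 - 128*c - 108) + 60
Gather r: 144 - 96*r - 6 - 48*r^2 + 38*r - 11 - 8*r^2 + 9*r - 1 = -56*r^2 - 49*r + 126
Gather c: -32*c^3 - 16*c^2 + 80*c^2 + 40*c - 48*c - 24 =-32*c^3 + 64*c^2 - 8*c - 24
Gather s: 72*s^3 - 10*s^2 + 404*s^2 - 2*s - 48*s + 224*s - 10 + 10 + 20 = 72*s^3 + 394*s^2 + 174*s + 20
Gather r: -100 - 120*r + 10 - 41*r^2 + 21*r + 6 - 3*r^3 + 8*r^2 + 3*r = -3*r^3 - 33*r^2 - 96*r - 84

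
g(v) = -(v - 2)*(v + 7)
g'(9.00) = -23.00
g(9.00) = -112.00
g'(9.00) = -23.00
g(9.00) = -112.00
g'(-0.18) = -4.64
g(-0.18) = 14.87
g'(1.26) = -7.52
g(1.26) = 6.11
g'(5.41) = -15.82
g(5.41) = -42.32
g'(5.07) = -15.14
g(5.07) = -37.05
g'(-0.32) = -4.36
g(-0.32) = 15.50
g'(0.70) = -6.40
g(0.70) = 10.01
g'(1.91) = -8.82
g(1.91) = 0.80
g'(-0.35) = -4.30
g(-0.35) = 15.63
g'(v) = -2*v - 5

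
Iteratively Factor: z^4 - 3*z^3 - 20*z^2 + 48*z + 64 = (z + 4)*(z^3 - 7*z^2 + 8*z + 16) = (z - 4)*(z + 4)*(z^2 - 3*z - 4) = (z - 4)*(z + 1)*(z + 4)*(z - 4)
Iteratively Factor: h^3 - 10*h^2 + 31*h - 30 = (h - 3)*(h^2 - 7*h + 10) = (h - 3)*(h - 2)*(h - 5)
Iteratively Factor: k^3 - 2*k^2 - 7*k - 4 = (k - 4)*(k^2 + 2*k + 1) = (k - 4)*(k + 1)*(k + 1)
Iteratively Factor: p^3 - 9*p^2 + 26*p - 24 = (p - 2)*(p^2 - 7*p + 12) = (p - 4)*(p - 2)*(p - 3)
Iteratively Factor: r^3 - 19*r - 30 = (r + 2)*(r^2 - 2*r - 15) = (r - 5)*(r + 2)*(r + 3)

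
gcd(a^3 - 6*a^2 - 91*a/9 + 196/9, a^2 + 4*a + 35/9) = a + 7/3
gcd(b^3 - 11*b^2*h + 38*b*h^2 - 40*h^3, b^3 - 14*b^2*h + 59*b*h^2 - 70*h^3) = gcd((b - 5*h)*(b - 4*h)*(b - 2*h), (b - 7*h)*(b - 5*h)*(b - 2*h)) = b^2 - 7*b*h + 10*h^2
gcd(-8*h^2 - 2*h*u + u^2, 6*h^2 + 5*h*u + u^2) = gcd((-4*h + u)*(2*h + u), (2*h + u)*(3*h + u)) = 2*h + u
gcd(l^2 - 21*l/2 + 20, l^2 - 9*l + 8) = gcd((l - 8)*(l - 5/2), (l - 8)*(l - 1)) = l - 8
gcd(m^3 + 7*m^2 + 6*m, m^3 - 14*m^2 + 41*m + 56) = m + 1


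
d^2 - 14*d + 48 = (d - 8)*(d - 6)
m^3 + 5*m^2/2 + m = m*(m + 1/2)*(m + 2)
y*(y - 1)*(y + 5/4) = y^3 + y^2/4 - 5*y/4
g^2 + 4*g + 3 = (g + 1)*(g + 3)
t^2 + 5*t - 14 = (t - 2)*(t + 7)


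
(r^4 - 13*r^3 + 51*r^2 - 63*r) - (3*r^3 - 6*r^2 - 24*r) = r^4 - 16*r^3 + 57*r^2 - 39*r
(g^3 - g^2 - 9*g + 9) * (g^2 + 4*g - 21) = g^5 + 3*g^4 - 34*g^3 - 6*g^2 + 225*g - 189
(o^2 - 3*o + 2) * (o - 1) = o^3 - 4*o^2 + 5*o - 2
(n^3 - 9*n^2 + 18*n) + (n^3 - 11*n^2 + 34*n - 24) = 2*n^3 - 20*n^2 + 52*n - 24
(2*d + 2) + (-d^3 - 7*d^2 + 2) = -d^3 - 7*d^2 + 2*d + 4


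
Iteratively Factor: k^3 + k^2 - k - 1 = (k + 1)*(k^2 - 1) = (k + 1)^2*(k - 1)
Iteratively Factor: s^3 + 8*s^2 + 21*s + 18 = (s + 3)*(s^2 + 5*s + 6) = (s + 3)^2*(s + 2)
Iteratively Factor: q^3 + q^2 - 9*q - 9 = (q - 3)*(q^2 + 4*q + 3) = (q - 3)*(q + 1)*(q + 3)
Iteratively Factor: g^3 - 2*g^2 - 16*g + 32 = (g + 4)*(g^2 - 6*g + 8) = (g - 2)*(g + 4)*(g - 4)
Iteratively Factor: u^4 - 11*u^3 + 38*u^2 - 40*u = (u - 2)*(u^3 - 9*u^2 + 20*u) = (u - 4)*(u - 2)*(u^2 - 5*u) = (u - 5)*(u - 4)*(u - 2)*(u)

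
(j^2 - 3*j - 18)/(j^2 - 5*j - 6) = (j + 3)/(j + 1)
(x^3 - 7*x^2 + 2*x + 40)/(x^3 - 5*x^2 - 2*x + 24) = (x - 5)/(x - 3)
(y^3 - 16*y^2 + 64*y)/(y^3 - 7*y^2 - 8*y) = (y - 8)/(y + 1)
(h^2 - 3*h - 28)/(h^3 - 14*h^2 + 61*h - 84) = (h + 4)/(h^2 - 7*h + 12)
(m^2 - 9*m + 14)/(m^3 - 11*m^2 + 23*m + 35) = (m - 2)/(m^2 - 4*m - 5)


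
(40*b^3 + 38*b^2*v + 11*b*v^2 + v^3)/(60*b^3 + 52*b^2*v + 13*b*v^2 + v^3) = (4*b + v)/(6*b + v)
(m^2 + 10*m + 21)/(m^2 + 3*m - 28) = (m + 3)/(m - 4)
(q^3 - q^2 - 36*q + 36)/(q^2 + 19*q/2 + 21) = 2*(q^2 - 7*q + 6)/(2*q + 7)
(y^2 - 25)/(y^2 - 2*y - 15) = (y + 5)/(y + 3)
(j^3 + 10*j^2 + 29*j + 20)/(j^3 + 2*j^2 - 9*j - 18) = (j^3 + 10*j^2 + 29*j + 20)/(j^3 + 2*j^2 - 9*j - 18)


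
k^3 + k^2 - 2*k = k*(k - 1)*(k + 2)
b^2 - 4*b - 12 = (b - 6)*(b + 2)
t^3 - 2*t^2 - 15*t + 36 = (t - 3)^2*(t + 4)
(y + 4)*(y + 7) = y^2 + 11*y + 28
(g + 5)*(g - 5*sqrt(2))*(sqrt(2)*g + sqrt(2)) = sqrt(2)*g^3 - 10*g^2 + 6*sqrt(2)*g^2 - 60*g + 5*sqrt(2)*g - 50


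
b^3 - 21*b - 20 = (b - 5)*(b + 1)*(b + 4)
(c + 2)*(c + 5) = c^2 + 7*c + 10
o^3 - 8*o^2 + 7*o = o*(o - 7)*(o - 1)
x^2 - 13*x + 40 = (x - 8)*(x - 5)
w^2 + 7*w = w*(w + 7)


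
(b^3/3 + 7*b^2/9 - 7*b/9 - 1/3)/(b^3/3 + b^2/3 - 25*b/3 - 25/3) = (b^3 + 7*b^2/3 - 7*b/3 - 1)/(b^3 + b^2 - 25*b - 25)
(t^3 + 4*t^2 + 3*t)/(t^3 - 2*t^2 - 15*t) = (t + 1)/(t - 5)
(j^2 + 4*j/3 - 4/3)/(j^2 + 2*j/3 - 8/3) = (3*j - 2)/(3*j - 4)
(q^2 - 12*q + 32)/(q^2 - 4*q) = (q - 8)/q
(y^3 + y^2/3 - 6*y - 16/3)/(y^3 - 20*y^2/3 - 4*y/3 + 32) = (y + 1)/(y - 6)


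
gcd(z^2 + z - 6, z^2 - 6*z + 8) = z - 2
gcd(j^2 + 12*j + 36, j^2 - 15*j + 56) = 1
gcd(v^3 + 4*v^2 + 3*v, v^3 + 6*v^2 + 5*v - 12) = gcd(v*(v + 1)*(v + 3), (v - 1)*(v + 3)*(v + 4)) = v + 3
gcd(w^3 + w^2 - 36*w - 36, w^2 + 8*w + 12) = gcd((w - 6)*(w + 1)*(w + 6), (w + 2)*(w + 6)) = w + 6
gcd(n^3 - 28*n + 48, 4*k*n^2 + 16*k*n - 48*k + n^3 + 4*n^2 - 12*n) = n^2 + 4*n - 12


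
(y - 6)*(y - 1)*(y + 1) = y^3 - 6*y^2 - y + 6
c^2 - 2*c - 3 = (c - 3)*(c + 1)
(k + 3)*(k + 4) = k^2 + 7*k + 12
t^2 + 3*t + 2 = (t + 1)*(t + 2)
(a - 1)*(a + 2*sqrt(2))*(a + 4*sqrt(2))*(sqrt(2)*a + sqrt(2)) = sqrt(2)*a^4 + 12*a^3 + 15*sqrt(2)*a^2 - 12*a - 16*sqrt(2)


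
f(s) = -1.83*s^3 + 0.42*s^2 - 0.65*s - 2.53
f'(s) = -5.49*s^2 + 0.84*s - 0.65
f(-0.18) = -2.39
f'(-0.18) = -0.98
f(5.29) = -265.12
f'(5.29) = -149.84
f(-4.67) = 196.05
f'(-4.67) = -124.30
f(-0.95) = 0.04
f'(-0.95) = -6.40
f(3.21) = -60.82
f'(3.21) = -54.52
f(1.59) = -9.86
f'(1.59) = -13.19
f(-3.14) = 60.31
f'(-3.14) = -57.42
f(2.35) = -25.49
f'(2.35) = -28.99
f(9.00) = -1308.43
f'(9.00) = -437.78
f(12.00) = -3112.09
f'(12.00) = -781.13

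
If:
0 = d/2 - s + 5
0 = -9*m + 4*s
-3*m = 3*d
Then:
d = -20/11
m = 20/11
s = 45/11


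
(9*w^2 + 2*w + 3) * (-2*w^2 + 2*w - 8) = -18*w^4 + 14*w^3 - 74*w^2 - 10*w - 24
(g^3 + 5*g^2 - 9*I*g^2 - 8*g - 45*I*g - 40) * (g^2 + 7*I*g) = g^5 + 5*g^4 - 2*I*g^4 + 55*g^3 - 10*I*g^3 + 275*g^2 - 56*I*g^2 - 280*I*g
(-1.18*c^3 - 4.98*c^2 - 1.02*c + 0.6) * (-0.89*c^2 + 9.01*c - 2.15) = 1.0502*c^5 - 6.1996*c^4 - 41.425*c^3 + 0.9828*c^2 + 7.599*c - 1.29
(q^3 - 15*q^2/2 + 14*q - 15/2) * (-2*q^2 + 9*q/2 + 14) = -2*q^5 + 39*q^4/2 - 191*q^3/4 - 27*q^2 + 649*q/4 - 105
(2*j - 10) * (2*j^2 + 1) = 4*j^3 - 20*j^2 + 2*j - 10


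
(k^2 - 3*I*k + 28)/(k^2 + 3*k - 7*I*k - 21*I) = (k + 4*I)/(k + 3)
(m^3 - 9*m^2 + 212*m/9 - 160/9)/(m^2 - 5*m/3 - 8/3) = (3*m^2 - 19*m + 20)/(3*(m + 1))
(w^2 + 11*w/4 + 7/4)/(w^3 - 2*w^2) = (4*w^2 + 11*w + 7)/(4*w^2*(w - 2))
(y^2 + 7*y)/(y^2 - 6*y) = (y + 7)/(y - 6)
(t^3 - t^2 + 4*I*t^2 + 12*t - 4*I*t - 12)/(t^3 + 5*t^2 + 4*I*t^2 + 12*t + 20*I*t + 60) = (t - 1)/(t + 5)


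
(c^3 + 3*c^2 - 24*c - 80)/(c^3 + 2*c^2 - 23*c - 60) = (c + 4)/(c + 3)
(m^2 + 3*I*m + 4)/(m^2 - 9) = (m^2 + 3*I*m + 4)/(m^2 - 9)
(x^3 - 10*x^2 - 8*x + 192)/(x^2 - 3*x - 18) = (x^2 - 4*x - 32)/(x + 3)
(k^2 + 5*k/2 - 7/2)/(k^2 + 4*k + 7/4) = 2*(k - 1)/(2*k + 1)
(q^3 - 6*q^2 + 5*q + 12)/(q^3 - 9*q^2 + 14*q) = (q^3 - 6*q^2 + 5*q + 12)/(q*(q^2 - 9*q + 14))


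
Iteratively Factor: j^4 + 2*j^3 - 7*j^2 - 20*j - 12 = (j + 2)*(j^3 - 7*j - 6) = (j + 2)^2*(j^2 - 2*j - 3) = (j - 3)*(j + 2)^2*(j + 1)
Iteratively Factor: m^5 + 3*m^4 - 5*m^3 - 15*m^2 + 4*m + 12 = (m + 1)*(m^4 + 2*m^3 - 7*m^2 - 8*m + 12) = (m - 2)*(m + 1)*(m^3 + 4*m^2 + m - 6) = (m - 2)*(m - 1)*(m + 1)*(m^2 + 5*m + 6) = (m - 2)*(m - 1)*(m + 1)*(m + 3)*(m + 2)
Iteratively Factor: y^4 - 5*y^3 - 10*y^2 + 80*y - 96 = (y - 4)*(y^3 - y^2 - 14*y + 24) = (y - 4)*(y - 3)*(y^2 + 2*y - 8) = (y - 4)*(y - 3)*(y + 4)*(y - 2)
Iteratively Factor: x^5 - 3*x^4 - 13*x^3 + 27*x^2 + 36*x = (x - 4)*(x^4 + x^3 - 9*x^2 - 9*x) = (x - 4)*(x - 3)*(x^3 + 4*x^2 + 3*x) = x*(x - 4)*(x - 3)*(x^2 + 4*x + 3) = x*(x - 4)*(x - 3)*(x + 3)*(x + 1)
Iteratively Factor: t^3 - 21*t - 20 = (t + 4)*(t^2 - 4*t - 5) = (t - 5)*(t + 4)*(t + 1)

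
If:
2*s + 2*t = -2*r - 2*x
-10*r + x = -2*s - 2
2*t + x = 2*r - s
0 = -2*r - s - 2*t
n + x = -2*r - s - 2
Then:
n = -20/11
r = 1/11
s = -8/11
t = 3/11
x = 4/11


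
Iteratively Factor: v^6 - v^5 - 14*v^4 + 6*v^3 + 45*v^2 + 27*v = (v - 3)*(v^5 + 2*v^4 - 8*v^3 - 18*v^2 - 9*v) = (v - 3)*(v + 3)*(v^4 - v^3 - 5*v^2 - 3*v) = (v - 3)^2*(v + 3)*(v^3 + 2*v^2 + v) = (v - 3)^2*(v + 1)*(v + 3)*(v^2 + v) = v*(v - 3)^2*(v + 1)*(v + 3)*(v + 1)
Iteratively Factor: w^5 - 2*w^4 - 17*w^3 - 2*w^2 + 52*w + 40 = (w - 2)*(w^4 - 17*w^2 - 36*w - 20) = (w - 2)*(w + 2)*(w^3 - 2*w^2 - 13*w - 10) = (w - 2)*(w + 2)^2*(w^2 - 4*w - 5) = (w - 2)*(w + 1)*(w + 2)^2*(w - 5)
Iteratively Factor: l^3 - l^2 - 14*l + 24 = (l + 4)*(l^2 - 5*l + 6) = (l - 3)*(l + 4)*(l - 2)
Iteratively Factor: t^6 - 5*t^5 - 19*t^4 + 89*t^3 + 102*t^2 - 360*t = (t + 3)*(t^5 - 8*t^4 + 5*t^3 + 74*t^2 - 120*t) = t*(t + 3)*(t^4 - 8*t^3 + 5*t^2 + 74*t - 120) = t*(t - 4)*(t + 3)*(t^3 - 4*t^2 - 11*t + 30) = t*(t - 4)*(t - 2)*(t + 3)*(t^2 - 2*t - 15) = t*(t - 4)*(t - 2)*(t + 3)^2*(t - 5)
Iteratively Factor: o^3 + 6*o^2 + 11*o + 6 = (o + 3)*(o^2 + 3*o + 2) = (o + 1)*(o + 3)*(o + 2)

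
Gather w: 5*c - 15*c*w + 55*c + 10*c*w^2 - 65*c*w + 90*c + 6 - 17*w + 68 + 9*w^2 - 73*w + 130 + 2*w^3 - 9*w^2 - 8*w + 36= 10*c*w^2 + 150*c + 2*w^3 + w*(-80*c - 98) + 240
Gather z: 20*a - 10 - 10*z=20*a - 10*z - 10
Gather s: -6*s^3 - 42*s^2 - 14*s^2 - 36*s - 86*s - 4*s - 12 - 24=-6*s^3 - 56*s^2 - 126*s - 36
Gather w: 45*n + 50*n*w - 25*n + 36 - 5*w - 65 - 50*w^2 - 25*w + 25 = 20*n - 50*w^2 + w*(50*n - 30) - 4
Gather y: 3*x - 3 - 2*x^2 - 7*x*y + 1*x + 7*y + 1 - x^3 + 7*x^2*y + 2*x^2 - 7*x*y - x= -x^3 + 3*x + y*(7*x^2 - 14*x + 7) - 2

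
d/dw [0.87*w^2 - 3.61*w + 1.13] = 1.74*w - 3.61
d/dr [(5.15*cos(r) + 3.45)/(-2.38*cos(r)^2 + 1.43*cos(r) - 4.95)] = (-12.257*cos(r)^2 - 16.422*cos(r) + 30.426)*sin(r)/(5.6644*cos(r)^4 - 6.8068*cos(r)^3 + 25.6069*cos(r)^2 - 14.157*cos(r) + 24.5025)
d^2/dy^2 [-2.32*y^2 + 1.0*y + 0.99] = -4.64000000000000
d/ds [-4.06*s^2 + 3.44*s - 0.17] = 3.44 - 8.12*s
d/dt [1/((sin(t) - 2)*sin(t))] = 2*(1 - sin(t))*cos(t)/((sin(t) - 2)^2*sin(t)^2)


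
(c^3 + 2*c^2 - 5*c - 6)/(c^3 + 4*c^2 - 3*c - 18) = (c + 1)/(c + 3)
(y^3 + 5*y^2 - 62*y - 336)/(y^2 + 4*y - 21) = (y^2 - 2*y - 48)/(y - 3)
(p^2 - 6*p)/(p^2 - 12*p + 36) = p/(p - 6)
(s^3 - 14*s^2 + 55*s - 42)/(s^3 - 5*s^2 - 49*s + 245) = (s^2 - 7*s + 6)/(s^2 + 2*s - 35)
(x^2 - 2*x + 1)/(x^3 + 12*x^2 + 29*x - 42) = (x - 1)/(x^2 + 13*x + 42)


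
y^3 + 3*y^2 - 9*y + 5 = (y - 1)^2*(y + 5)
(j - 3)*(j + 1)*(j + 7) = j^3 + 5*j^2 - 17*j - 21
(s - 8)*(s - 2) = s^2 - 10*s + 16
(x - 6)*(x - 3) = x^2 - 9*x + 18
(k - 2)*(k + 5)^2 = k^3 + 8*k^2 + 5*k - 50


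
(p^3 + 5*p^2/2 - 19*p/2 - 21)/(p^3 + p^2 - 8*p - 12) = (p + 7/2)/(p + 2)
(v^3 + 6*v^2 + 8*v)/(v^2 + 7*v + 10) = v*(v + 4)/(v + 5)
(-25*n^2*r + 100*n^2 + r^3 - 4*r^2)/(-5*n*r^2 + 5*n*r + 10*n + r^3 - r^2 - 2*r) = (5*n*r - 20*n + r^2 - 4*r)/(r^2 - r - 2)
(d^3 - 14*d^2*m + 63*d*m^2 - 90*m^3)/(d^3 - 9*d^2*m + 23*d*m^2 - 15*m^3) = (d - 6*m)/(d - m)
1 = 1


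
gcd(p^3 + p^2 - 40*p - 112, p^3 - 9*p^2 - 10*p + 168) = p^2 - 3*p - 28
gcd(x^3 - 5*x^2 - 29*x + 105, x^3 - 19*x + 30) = x^2 + 2*x - 15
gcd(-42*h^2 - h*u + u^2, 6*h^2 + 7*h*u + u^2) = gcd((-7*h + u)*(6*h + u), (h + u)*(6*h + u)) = 6*h + u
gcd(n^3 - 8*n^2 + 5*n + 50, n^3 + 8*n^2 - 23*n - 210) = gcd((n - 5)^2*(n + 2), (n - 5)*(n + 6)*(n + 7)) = n - 5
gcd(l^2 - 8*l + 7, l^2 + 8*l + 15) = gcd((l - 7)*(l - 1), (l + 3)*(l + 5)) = 1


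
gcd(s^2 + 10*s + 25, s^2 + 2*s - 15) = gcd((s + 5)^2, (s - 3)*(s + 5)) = s + 5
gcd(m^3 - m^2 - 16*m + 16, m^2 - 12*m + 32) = m - 4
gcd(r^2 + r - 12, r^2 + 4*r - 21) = r - 3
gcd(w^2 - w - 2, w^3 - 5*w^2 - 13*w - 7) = w + 1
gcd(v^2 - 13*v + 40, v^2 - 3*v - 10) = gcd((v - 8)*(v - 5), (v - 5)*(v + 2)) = v - 5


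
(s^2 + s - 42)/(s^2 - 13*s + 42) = (s + 7)/(s - 7)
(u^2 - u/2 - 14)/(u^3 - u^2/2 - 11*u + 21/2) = (u - 4)/(u^2 - 4*u + 3)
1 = 1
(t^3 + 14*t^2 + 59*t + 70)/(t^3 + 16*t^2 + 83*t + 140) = (t + 2)/(t + 4)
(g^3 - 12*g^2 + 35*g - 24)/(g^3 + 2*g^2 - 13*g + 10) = (g^2 - 11*g + 24)/(g^2 + 3*g - 10)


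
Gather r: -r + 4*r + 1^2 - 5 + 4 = 3*r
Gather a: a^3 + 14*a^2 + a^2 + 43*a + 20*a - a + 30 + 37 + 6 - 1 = a^3 + 15*a^2 + 62*a + 72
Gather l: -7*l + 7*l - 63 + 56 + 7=0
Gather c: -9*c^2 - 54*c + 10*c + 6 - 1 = -9*c^2 - 44*c + 5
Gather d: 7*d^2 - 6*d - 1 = 7*d^2 - 6*d - 1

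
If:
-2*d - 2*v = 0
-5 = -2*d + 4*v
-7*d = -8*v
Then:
No Solution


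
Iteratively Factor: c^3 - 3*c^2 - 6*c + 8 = (c - 1)*(c^2 - 2*c - 8) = (c - 1)*(c + 2)*(c - 4)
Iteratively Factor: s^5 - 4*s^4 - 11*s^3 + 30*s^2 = (s - 2)*(s^4 - 2*s^3 - 15*s^2) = s*(s - 2)*(s^3 - 2*s^2 - 15*s) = s*(s - 5)*(s - 2)*(s^2 + 3*s) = s*(s - 5)*(s - 2)*(s + 3)*(s)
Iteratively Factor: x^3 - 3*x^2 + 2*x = (x - 2)*(x^2 - x) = x*(x - 2)*(x - 1)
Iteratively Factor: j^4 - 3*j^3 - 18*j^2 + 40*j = (j - 2)*(j^3 - j^2 - 20*j) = j*(j - 2)*(j^2 - j - 20) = j*(j - 5)*(j - 2)*(j + 4)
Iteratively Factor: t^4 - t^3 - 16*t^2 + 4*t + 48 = (t - 4)*(t^3 + 3*t^2 - 4*t - 12) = (t - 4)*(t + 3)*(t^2 - 4) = (t - 4)*(t - 2)*(t + 3)*(t + 2)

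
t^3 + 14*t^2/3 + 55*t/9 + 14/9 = (t + 1/3)*(t + 2)*(t + 7/3)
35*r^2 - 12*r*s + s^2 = (-7*r + s)*(-5*r + s)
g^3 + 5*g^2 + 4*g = g*(g + 1)*(g + 4)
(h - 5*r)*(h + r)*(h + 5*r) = h^3 + h^2*r - 25*h*r^2 - 25*r^3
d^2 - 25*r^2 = (d - 5*r)*(d + 5*r)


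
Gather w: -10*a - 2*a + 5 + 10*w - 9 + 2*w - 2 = -12*a + 12*w - 6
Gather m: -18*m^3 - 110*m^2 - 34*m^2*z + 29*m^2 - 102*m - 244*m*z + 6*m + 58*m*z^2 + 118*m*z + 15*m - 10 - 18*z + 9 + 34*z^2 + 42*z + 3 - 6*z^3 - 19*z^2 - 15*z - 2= -18*m^3 + m^2*(-34*z - 81) + m*(58*z^2 - 126*z - 81) - 6*z^3 + 15*z^2 + 9*z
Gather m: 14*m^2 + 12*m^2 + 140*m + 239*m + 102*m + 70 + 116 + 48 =26*m^2 + 481*m + 234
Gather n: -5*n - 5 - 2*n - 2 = -7*n - 7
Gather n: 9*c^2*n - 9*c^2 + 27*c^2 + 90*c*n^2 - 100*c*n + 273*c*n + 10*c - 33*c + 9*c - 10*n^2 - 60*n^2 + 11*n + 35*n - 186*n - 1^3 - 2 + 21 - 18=18*c^2 - 14*c + n^2*(90*c - 70) + n*(9*c^2 + 173*c - 140)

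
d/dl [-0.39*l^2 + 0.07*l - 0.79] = 0.07 - 0.78*l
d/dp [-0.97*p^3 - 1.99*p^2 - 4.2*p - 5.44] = -2.91*p^2 - 3.98*p - 4.2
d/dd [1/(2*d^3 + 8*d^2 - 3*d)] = (-6*d^2 - 16*d + 3)/(d^2*(2*d^2 + 8*d - 3)^2)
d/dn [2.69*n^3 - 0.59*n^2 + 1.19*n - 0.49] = 8.07*n^2 - 1.18*n + 1.19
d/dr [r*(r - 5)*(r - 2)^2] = 4*r^3 - 27*r^2 + 48*r - 20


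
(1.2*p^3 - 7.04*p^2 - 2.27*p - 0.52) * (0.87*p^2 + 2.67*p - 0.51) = 1.044*p^5 - 2.9208*p^4 - 21.3837*p^3 - 2.9229*p^2 - 0.2307*p + 0.2652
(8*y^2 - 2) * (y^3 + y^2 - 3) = 8*y^5 + 8*y^4 - 2*y^3 - 26*y^2 + 6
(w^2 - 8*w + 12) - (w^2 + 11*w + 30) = -19*w - 18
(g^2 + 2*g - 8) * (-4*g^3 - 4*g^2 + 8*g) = -4*g^5 - 12*g^4 + 32*g^3 + 48*g^2 - 64*g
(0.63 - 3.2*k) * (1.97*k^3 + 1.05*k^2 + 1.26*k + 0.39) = -6.304*k^4 - 2.1189*k^3 - 3.3705*k^2 - 0.4542*k + 0.2457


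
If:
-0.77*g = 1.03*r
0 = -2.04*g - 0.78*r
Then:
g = 0.00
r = 0.00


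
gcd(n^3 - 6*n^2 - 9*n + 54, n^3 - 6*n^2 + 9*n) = n - 3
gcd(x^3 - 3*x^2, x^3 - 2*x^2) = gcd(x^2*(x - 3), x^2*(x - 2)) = x^2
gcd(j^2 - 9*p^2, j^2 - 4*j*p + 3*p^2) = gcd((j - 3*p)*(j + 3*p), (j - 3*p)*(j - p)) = -j + 3*p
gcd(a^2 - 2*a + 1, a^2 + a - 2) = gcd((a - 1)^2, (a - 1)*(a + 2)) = a - 1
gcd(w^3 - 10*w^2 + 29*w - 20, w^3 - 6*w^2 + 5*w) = w^2 - 6*w + 5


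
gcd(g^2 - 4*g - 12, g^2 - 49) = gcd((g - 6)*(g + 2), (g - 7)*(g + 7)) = 1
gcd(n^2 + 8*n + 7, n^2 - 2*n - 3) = n + 1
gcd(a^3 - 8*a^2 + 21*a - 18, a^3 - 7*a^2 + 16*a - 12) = a^2 - 5*a + 6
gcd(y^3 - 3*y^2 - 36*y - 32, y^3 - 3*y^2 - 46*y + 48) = y - 8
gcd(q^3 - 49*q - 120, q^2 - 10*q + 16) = q - 8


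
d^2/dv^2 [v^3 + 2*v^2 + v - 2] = 6*v + 4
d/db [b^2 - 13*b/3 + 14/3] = 2*b - 13/3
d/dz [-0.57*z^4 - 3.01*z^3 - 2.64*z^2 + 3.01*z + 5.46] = -2.28*z^3 - 9.03*z^2 - 5.28*z + 3.01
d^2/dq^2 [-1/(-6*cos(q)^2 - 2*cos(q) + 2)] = (-36*sin(q)^4 + 31*sin(q)^2 + 41*cos(q)/4 - 9*cos(3*q)/4 + 13)/(2*(-3*sin(q)^2 + cos(q) + 2)^3)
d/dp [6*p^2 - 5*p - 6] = 12*p - 5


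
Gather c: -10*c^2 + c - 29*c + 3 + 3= -10*c^2 - 28*c + 6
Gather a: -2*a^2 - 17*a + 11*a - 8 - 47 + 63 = -2*a^2 - 6*a + 8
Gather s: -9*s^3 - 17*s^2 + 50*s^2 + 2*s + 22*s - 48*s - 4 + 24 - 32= -9*s^3 + 33*s^2 - 24*s - 12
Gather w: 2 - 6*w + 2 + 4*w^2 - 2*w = 4*w^2 - 8*w + 4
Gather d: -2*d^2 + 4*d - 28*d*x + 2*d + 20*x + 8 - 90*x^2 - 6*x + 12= -2*d^2 + d*(6 - 28*x) - 90*x^2 + 14*x + 20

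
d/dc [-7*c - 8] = -7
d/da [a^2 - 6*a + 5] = 2*a - 6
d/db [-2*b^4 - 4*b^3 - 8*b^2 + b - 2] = -8*b^3 - 12*b^2 - 16*b + 1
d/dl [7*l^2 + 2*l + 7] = 14*l + 2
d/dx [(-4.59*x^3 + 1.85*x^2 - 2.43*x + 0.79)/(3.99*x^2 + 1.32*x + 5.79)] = (-18.3141*x^4 - 12.1176*x^3 - 67.5906*x^2 + 15.1188*x - 15.1125)/(15.9201*x^4 + 10.5336*x^3 + 47.9466*x^2 + 15.2856*x + 33.5241)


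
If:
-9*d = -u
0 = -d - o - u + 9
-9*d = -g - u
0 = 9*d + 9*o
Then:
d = 1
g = 0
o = -1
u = 9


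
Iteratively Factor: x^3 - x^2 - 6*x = (x)*(x^2 - x - 6) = x*(x - 3)*(x + 2)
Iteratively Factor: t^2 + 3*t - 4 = (t + 4)*(t - 1)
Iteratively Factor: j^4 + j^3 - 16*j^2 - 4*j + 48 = (j + 4)*(j^3 - 3*j^2 - 4*j + 12) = (j - 2)*(j + 4)*(j^2 - j - 6) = (j - 2)*(j + 2)*(j + 4)*(j - 3)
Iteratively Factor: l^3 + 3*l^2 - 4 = (l + 2)*(l^2 + l - 2) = (l - 1)*(l + 2)*(l + 2)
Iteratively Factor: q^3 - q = (q - 1)*(q^2 + q) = q*(q - 1)*(q + 1)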